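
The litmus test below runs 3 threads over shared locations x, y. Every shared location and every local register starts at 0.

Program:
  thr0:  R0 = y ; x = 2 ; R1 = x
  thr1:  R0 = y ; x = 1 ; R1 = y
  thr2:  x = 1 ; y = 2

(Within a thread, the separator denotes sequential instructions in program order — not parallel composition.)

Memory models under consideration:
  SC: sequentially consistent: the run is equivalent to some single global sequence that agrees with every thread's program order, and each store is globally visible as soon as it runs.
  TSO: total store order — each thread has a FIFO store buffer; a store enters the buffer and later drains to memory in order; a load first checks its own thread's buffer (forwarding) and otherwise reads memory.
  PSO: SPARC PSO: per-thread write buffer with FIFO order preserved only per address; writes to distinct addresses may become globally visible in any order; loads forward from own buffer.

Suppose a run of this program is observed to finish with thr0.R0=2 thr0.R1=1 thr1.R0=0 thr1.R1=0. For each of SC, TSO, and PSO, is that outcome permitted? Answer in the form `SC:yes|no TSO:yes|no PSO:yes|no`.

outcome vector order: (thr0.R0,thr0.R1,thr1.R0,thr1.R1)
SC (11): 0/1/0/0 0/1/0/2 0/1/2/2 0/2/0/0 0/2/0/2 0/2/2/2 2/1/0/2 2/1/2/2 2/2/0/0 2/2/0/2 2/2/2/2
TSO (12): 0/1/0/0 0/1/0/2 0/1/2/2 0/2/0/0 0/2/0/2 0/2/2/2 2/1/0/0 2/1/0/2 2/1/2/2 2/2/0/0 2/2/0/2 2/2/2/2
PSO (12): 0/1/0/0 0/1/0/2 0/1/2/2 0/2/0/0 0/2/0/2 0/2/2/2 2/1/0/0 2/1/0/2 2/1/2/2 2/2/0/0 2/2/0/2 2/2/2/2
target 2/1/0/0 ∈ {TSO,PSO}

SC:no TSO:yes PSO:yes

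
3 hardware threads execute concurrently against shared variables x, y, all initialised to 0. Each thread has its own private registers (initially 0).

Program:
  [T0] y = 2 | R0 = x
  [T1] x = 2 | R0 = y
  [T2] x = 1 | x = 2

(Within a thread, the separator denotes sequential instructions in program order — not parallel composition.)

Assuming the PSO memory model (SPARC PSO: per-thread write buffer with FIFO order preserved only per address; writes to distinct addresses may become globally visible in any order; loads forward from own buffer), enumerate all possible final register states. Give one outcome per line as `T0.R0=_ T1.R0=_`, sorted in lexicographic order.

outcome vector order: (T0.R0,T1.R0)
|PSO outcomes| = 6

T0.R0=0 T1.R0=0
T0.R0=0 T1.R0=2
T0.R0=1 T1.R0=0
T0.R0=1 T1.R0=2
T0.R0=2 T1.R0=0
T0.R0=2 T1.R0=2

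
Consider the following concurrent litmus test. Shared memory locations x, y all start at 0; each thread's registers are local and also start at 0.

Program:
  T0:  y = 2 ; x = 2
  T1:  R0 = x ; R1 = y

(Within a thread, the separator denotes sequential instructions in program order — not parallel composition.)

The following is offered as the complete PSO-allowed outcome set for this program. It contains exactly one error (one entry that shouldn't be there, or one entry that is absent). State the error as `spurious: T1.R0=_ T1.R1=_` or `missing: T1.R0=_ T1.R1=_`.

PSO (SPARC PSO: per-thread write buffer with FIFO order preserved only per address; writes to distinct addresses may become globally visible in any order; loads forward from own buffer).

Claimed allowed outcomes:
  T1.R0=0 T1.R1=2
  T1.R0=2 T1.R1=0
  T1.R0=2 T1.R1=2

missing: T1.R0=0 T1.R1=0

outcome vector order: (T1.R0,T1.R1)
PSO: 4 outcomes — {(0,0); (0,2); (2,0); (2,2)}
PSO∖claimed = {(0,0)}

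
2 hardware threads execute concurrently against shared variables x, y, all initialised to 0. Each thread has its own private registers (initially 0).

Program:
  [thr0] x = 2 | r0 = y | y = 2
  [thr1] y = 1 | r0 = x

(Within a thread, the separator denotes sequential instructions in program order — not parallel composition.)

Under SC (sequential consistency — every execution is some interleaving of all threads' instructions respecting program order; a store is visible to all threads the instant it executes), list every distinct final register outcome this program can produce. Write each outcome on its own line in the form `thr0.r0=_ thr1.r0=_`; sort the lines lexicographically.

thr0.r0=0 thr1.r0=2
thr0.r0=1 thr1.r0=0
thr0.r0=1 thr1.r0=2

outcome vector order: (thr0.r0,thr1.r0)
|SC outcomes| = 3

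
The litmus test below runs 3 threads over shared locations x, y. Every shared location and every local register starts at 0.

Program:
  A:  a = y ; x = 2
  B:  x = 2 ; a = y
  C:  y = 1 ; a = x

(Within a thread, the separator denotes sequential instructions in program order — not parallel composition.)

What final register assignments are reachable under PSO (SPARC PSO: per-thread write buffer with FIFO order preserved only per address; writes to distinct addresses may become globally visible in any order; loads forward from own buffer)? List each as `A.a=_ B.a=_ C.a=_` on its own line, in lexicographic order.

A.a=0 B.a=0 C.a=0
A.a=0 B.a=0 C.a=2
A.a=0 B.a=1 C.a=0
A.a=0 B.a=1 C.a=2
A.a=1 B.a=0 C.a=0
A.a=1 B.a=0 C.a=2
A.a=1 B.a=1 C.a=0
A.a=1 B.a=1 C.a=2

outcome vector order: (A.a,B.a,C.a)
|PSO outcomes| = 8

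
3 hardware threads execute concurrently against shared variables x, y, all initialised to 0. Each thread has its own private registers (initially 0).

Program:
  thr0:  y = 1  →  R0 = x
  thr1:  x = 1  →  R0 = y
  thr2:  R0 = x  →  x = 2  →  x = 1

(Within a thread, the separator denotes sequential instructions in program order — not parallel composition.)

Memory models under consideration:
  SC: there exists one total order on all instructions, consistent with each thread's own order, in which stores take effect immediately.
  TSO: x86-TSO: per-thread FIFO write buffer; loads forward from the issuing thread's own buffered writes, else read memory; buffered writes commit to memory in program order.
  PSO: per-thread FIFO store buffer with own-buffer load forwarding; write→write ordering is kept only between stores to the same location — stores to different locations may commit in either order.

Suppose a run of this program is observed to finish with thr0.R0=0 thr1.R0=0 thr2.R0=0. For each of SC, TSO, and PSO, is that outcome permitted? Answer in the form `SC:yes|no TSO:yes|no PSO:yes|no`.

SC:no TSO:yes PSO:yes

outcome vector order: (thr0.R0,thr1.R0,thr2.R0)
SC: 10 outcomes — {0/1/0, 0/1/1, 1/0/0, 1/0/1, 1/1/0, 1/1/1, 2/0/0, 2/0/1, 2/1/0, 2/1/1}
TSO: 12 outcomes — {0/0/0, 0/0/1, 0/1/0, 0/1/1, 1/0/0, 1/0/1, 1/1/0, 1/1/1, 2/0/0, 2/0/1, 2/1/0, 2/1/1}
PSO: 12 outcomes — {0/0/0, 0/0/1, 0/1/0, 0/1/1, 1/0/0, 1/0/1, 1/1/0, 1/1/1, 2/0/0, 2/0/1, 2/1/0, 2/1/1}
target 0/0/0 ∈ {TSO,PSO}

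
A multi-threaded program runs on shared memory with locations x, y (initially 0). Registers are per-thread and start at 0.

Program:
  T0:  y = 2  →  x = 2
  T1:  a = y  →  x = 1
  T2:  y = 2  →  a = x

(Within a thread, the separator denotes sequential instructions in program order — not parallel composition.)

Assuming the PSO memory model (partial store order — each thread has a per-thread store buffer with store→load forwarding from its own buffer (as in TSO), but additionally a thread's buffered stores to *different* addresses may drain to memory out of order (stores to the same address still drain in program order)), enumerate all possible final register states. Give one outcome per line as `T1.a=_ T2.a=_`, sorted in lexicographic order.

T1.a=0 T2.a=0
T1.a=0 T2.a=1
T1.a=0 T2.a=2
T1.a=2 T2.a=0
T1.a=2 T2.a=1
T1.a=2 T2.a=2

outcome vector order: (T1.a,T2.a)
|PSO outcomes| = 6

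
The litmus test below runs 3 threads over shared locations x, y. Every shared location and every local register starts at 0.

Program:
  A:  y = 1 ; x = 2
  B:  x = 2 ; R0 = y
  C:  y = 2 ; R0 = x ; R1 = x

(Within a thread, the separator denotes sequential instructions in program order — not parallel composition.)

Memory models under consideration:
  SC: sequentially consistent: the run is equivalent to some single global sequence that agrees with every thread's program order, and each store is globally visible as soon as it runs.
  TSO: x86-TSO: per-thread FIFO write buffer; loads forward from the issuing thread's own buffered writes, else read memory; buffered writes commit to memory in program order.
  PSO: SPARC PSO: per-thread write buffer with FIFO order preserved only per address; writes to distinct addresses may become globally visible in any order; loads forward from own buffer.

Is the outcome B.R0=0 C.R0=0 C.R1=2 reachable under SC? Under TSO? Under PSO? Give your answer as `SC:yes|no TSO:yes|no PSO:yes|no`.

SC:no TSO:yes PSO:yes

outcome vector order: (B.R0,C.R0,C.R1)
[SC] allowed = {<0 2 2>; <1 0 0>; <1 0 2>; <1 2 2>; <2 0 0>; <2 0 2>; <2 2 2>}
[TSO] allowed = {<0 0 0>; <0 0 2>; <0 2 2>; <1 0 0>; <1 0 2>; <1 2 2>; <2 0 0>; <2 0 2>; <2 2 2>}
[PSO] allowed = {<0 0 0>; <0 0 2>; <0 2 2>; <1 0 0>; <1 0 2>; <1 2 2>; <2 0 0>; <2 0 2>; <2 2 2>}
target <0 0 2> ∈ {TSO,PSO}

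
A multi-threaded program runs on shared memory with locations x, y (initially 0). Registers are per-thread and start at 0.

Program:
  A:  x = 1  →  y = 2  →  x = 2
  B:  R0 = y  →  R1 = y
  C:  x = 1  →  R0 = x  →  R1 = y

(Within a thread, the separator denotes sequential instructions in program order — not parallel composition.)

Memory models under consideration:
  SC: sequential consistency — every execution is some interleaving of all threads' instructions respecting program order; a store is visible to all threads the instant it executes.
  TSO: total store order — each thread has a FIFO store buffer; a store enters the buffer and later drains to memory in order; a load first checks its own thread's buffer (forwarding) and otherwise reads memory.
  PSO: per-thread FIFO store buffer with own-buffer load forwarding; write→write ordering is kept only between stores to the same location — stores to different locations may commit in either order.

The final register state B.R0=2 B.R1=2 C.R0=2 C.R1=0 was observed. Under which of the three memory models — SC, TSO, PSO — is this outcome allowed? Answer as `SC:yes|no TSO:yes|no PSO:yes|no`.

outcome vector order: (B.R0,B.R1,C.R0,C.R1)
SC (9): 0/0/1/0; 0/0/1/2; 0/0/2/2; 0/2/1/0; 0/2/1/2; 0/2/2/2; 2/2/1/0; 2/2/1/2; 2/2/2/2
TSO (9): 0/0/1/0; 0/0/1/2; 0/0/2/2; 0/2/1/0; 0/2/1/2; 0/2/2/2; 2/2/1/0; 2/2/1/2; 2/2/2/2
PSO (12): 0/0/1/0; 0/0/1/2; 0/0/2/0; 0/0/2/2; 0/2/1/0; 0/2/1/2; 0/2/2/0; 0/2/2/2; 2/2/1/0; 2/2/1/2; 2/2/2/0; 2/2/2/2
target 2/2/2/0 ∈ {PSO}

SC:no TSO:no PSO:yes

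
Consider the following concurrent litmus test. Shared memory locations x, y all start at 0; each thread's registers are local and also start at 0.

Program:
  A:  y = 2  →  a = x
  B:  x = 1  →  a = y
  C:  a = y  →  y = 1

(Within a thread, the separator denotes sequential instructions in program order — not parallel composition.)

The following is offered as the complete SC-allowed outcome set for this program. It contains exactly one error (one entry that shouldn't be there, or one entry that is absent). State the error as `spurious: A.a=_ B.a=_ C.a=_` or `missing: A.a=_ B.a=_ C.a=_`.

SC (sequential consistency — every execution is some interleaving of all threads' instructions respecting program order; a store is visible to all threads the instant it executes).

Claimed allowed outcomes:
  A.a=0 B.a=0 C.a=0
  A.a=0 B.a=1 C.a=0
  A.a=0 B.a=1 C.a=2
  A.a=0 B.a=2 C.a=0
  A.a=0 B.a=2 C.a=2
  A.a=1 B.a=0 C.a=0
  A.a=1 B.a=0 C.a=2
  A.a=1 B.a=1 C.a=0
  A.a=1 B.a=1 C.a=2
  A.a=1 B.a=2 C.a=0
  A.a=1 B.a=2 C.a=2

spurious: A.a=0 B.a=0 C.a=0

outcome vector order: (A.a,B.a,C.a)
[SC] allowed = {010 012 020 022 100 102 110 112 120 122}
claimed∖SC = {000}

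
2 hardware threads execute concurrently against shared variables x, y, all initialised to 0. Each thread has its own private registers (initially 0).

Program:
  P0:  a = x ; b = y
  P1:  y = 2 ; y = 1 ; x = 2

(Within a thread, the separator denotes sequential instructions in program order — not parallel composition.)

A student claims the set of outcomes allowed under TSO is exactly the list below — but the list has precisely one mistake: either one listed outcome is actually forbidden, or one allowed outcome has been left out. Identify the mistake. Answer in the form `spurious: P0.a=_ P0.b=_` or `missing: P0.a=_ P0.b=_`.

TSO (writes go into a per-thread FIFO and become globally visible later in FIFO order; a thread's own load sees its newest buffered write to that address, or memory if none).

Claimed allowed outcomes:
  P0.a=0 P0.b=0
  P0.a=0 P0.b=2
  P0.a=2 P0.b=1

missing: P0.a=0 P0.b=1

outcome vector order: (P0.a,P0.b)
TSO (4): <0 0>; <0 1>; <0 2>; <2 1>
TSO∖claimed = {<0 1>}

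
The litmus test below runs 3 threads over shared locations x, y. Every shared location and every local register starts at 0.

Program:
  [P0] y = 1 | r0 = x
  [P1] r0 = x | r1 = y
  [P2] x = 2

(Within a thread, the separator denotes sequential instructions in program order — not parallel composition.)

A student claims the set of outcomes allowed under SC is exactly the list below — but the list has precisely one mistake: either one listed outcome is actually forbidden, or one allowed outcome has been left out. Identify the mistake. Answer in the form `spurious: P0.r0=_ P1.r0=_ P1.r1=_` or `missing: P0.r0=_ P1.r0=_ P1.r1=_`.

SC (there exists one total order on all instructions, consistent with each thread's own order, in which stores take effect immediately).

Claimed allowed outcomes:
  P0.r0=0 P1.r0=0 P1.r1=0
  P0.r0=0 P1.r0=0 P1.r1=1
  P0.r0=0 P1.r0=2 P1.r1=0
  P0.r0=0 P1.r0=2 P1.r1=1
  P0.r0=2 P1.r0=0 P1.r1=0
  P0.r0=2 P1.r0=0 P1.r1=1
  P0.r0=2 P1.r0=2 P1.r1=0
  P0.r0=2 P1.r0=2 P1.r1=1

outcome vector order: (P0.r0,P1.r0,P1.r1)
[SC] allowed = {000; 001; 021; 200; 201; 220; 221}
claimed∖SC = {020}

spurious: P0.r0=0 P1.r0=2 P1.r1=0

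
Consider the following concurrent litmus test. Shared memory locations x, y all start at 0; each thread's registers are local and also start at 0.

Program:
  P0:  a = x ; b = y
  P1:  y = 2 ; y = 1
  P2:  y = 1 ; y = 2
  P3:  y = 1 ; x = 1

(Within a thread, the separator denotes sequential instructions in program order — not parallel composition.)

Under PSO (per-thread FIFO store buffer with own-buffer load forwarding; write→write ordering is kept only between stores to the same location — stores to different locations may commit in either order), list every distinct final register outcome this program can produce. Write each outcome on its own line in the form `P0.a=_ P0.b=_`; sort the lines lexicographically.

P0.a=0 P0.b=0
P0.a=0 P0.b=1
P0.a=0 P0.b=2
P0.a=1 P0.b=0
P0.a=1 P0.b=1
P0.a=1 P0.b=2

outcome vector order: (P0.a,P0.b)
|PSO outcomes| = 6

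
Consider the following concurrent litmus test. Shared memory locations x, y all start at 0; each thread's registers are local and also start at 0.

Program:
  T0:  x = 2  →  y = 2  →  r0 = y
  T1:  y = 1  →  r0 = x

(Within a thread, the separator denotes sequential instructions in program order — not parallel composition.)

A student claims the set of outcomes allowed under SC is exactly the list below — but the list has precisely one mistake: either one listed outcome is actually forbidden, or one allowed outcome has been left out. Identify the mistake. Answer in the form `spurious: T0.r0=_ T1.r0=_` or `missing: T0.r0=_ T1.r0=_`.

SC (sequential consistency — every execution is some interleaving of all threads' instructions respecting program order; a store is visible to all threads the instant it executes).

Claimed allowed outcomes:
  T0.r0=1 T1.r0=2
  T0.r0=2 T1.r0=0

missing: T0.r0=2 T1.r0=2

outcome vector order: (T0.r0,T1.r0)
SC (3): (1,2); (2,0); (2,2)
SC∖claimed = {(2,2)}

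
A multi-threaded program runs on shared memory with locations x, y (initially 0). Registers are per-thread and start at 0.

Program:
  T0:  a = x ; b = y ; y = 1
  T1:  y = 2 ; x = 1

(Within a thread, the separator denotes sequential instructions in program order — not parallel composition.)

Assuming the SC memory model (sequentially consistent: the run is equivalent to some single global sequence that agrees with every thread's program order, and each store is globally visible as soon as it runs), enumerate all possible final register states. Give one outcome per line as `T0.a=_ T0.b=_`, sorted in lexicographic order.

T0.a=0 T0.b=0
T0.a=0 T0.b=2
T0.a=1 T0.b=2

outcome vector order: (T0.a,T0.b)
|SC outcomes| = 3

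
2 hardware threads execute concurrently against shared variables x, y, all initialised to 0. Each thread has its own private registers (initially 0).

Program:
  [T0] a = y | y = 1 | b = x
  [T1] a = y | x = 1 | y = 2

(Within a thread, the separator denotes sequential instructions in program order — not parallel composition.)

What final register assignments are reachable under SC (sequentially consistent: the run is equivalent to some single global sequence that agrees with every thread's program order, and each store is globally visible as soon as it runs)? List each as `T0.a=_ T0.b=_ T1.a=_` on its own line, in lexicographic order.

outcome vector order: (T0.a,T0.b,T1.a)
|SC outcomes| = 5

T0.a=0 T0.b=0 T1.a=0
T0.a=0 T0.b=0 T1.a=1
T0.a=0 T0.b=1 T1.a=0
T0.a=0 T0.b=1 T1.a=1
T0.a=2 T0.b=1 T1.a=0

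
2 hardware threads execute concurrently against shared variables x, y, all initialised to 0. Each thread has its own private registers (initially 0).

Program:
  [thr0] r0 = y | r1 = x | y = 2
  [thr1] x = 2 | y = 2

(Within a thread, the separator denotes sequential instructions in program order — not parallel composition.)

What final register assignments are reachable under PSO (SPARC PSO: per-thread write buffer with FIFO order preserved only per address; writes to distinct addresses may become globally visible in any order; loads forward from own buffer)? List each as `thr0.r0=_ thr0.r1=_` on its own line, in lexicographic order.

thr0.r0=0 thr0.r1=0
thr0.r0=0 thr0.r1=2
thr0.r0=2 thr0.r1=0
thr0.r0=2 thr0.r1=2

outcome vector order: (thr0.r0,thr0.r1)
|PSO outcomes| = 4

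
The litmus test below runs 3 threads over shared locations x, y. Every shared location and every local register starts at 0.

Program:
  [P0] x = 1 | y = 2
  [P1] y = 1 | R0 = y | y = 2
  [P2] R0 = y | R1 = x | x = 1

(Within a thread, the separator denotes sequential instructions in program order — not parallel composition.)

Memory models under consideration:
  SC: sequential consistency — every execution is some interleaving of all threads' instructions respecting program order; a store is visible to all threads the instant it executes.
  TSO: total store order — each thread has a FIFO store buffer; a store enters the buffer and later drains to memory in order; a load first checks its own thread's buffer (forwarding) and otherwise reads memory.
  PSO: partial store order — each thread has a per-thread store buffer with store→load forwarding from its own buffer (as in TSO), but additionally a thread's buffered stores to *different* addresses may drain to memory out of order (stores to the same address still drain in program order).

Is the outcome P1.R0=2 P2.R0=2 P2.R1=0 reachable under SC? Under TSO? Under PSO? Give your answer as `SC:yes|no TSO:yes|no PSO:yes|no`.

SC:no TSO:no PSO:yes

outcome vector order: (P1.R0,P2.R0,P2.R1)
under SC → 1/0/0; 1/0/1; 1/1/0; 1/1/1; 1/2/0; 1/2/1; 2/0/0; 2/0/1; 2/1/0; 2/1/1; 2/2/1
under TSO → 1/0/0; 1/0/1; 1/1/0; 1/1/1; 1/2/0; 1/2/1; 2/0/0; 2/0/1; 2/1/0; 2/1/1; 2/2/1
under PSO → 1/0/0; 1/0/1; 1/1/0; 1/1/1; 1/2/0; 1/2/1; 2/0/0; 2/0/1; 2/1/0; 2/1/1; 2/2/0; 2/2/1
target 2/2/0 ∈ {PSO}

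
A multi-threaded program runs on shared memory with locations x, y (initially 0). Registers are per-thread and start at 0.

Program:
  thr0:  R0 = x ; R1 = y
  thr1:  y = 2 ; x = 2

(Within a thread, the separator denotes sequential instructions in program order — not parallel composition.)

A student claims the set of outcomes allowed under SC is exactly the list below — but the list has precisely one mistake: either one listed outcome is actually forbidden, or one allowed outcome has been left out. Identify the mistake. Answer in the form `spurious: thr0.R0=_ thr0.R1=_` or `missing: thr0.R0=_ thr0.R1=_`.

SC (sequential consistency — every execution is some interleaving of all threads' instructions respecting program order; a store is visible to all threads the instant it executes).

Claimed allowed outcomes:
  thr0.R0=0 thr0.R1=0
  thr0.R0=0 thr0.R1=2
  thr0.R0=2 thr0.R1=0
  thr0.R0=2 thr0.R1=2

outcome vector order: (thr0.R0,thr0.R1)
SC (3): 0/0 0/2 2/2
claimed∖SC = {2/0}

spurious: thr0.R0=2 thr0.R1=0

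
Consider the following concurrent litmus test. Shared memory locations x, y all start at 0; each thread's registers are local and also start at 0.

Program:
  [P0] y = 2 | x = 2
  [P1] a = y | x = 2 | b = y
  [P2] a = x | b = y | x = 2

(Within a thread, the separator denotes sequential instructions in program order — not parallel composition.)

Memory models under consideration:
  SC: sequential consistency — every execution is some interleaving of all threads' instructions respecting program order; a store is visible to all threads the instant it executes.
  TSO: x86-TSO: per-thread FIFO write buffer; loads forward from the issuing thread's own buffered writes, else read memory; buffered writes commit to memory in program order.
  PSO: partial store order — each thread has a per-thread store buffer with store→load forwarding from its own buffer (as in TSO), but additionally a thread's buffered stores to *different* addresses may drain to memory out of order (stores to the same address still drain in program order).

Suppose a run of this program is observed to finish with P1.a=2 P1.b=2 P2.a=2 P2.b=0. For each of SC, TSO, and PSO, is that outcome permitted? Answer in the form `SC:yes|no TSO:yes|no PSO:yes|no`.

outcome vector order: (P1.a,P1.b,P2.a,P2.b)
SC (11): (0,0,0,0); (0,0,0,2); (0,0,2,0); (0,0,2,2); (0,2,0,0); (0,2,0,2); (0,2,2,0); (0,2,2,2); (2,2,0,0); (2,2,0,2); (2,2,2,2)
TSO (11): (0,0,0,0); (0,0,0,2); (0,0,2,0); (0,0,2,2); (0,2,0,0); (0,2,0,2); (0,2,2,0); (0,2,2,2); (2,2,0,0); (2,2,0,2); (2,2,2,2)
PSO (12): (0,0,0,0); (0,0,0,2); (0,0,2,0); (0,0,2,2); (0,2,0,0); (0,2,0,2); (0,2,2,0); (0,2,2,2); (2,2,0,0); (2,2,0,2); (2,2,2,0); (2,2,2,2)
target (2,2,2,0) ∈ {PSO}

SC:no TSO:no PSO:yes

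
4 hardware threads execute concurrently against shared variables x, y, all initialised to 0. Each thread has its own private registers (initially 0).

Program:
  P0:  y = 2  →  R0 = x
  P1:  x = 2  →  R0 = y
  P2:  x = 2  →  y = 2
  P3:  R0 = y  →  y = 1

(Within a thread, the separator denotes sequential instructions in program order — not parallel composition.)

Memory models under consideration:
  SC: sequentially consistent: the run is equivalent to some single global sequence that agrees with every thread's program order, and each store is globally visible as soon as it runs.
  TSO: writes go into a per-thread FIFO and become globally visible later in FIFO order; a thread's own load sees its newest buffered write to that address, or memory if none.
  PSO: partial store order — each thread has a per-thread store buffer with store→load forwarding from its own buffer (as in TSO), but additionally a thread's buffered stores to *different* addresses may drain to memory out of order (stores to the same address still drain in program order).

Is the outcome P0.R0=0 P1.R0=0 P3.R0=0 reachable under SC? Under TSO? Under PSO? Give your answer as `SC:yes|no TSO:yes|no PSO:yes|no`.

outcome vector order: (P0.R0,P1.R0,P3.R0)
SC (10): <0 1 0> <0 1 2> <0 2 0> <0 2 2> <2 0 0> <2 0 2> <2 1 0> <2 1 2> <2 2 0> <2 2 2>
TSO (12): <0 0 0> <0 0 2> <0 1 0> <0 1 2> <0 2 0> <0 2 2> <2 0 0> <2 0 2> <2 1 0> <2 1 2> <2 2 0> <2 2 2>
PSO (12): <0 0 0> <0 0 2> <0 1 0> <0 1 2> <0 2 0> <0 2 2> <2 0 0> <2 0 2> <2 1 0> <2 1 2> <2 2 0> <2 2 2>
target <0 0 0> ∈ {TSO,PSO}

SC:no TSO:yes PSO:yes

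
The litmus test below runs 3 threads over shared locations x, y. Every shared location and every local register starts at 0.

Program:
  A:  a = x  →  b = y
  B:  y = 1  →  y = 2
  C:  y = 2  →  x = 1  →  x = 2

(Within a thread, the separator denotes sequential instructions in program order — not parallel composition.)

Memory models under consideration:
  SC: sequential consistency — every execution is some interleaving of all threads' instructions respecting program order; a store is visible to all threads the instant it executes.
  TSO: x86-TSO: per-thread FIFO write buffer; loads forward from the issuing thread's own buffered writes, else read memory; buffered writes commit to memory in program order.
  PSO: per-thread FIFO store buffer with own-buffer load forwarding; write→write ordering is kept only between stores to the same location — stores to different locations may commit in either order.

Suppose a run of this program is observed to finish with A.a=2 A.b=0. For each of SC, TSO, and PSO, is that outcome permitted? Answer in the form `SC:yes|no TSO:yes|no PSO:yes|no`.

SC:no TSO:no PSO:yes

outcome vector order: (A.a,A.b)
[SC] allowed = {00; 01; 02; 11; 12; 21; 22}
[TSO] allowed = {00; 01; 02; 11; 12; 21; 22}
[PSO] allowed = {00; 01; 02; 10; 11; 12; 20; 21; 22}
target 20 ∈ {PSO}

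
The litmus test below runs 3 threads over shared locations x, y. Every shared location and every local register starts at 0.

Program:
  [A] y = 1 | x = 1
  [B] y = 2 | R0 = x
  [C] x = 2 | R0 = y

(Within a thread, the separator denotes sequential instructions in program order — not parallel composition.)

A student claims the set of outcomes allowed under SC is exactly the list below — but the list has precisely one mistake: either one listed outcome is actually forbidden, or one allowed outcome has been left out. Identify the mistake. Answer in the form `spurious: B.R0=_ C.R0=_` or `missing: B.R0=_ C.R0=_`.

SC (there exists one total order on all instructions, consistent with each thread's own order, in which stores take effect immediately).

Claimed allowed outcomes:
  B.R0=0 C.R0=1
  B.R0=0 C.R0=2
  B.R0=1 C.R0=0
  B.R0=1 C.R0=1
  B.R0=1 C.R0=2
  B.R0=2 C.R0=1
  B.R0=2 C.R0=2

outcome vector order: (B.R0,C.R0)
under SC → 01, 02, 10, 11, 12, 20, 21, 22
SC∖claimed = {20}

missing: B.R0=2 C.R0=0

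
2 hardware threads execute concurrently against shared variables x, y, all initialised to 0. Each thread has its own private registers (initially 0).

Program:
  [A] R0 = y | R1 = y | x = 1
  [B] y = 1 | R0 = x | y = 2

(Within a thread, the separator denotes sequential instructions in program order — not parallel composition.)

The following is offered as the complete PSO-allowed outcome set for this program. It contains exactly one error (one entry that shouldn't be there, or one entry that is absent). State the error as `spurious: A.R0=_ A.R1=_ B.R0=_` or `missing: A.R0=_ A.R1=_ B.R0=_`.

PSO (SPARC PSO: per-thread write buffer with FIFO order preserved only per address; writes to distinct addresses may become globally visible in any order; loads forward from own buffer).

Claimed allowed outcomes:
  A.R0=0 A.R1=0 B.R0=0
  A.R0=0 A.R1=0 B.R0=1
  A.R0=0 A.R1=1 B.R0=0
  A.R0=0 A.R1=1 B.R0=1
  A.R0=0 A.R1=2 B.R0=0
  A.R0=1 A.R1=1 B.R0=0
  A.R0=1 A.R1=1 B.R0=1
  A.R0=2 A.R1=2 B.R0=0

missing: A.R0=1 A.R1=2 B.R0=0

outcome vector order: (A.R0,A.R1,B.R0)
under PSO → 000; 001; 010; 011; 020; 110; 111; 120; 220
PSO∖claimed = {120}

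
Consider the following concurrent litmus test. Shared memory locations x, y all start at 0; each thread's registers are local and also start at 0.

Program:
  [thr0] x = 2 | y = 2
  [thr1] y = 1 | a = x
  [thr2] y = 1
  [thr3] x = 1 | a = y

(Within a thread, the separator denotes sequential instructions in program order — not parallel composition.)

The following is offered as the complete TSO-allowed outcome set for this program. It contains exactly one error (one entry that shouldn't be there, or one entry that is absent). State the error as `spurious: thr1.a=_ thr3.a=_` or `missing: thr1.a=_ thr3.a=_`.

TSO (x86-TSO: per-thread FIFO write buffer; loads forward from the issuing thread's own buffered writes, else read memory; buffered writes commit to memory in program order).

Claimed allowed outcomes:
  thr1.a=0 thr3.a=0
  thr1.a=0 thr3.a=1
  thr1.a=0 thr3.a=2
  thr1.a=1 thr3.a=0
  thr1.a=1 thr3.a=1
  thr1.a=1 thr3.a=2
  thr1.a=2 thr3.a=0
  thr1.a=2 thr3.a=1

missing: thr1.a=2 thr3.a=2

outcome vector order: (thr1.a,thr3.a)
under TSO → (0,0), (0,1), (0,2), (1,0), (1,1), (1,2), (2,0), (2,1), (2,2)
TSO∖claimed = {(2,2)}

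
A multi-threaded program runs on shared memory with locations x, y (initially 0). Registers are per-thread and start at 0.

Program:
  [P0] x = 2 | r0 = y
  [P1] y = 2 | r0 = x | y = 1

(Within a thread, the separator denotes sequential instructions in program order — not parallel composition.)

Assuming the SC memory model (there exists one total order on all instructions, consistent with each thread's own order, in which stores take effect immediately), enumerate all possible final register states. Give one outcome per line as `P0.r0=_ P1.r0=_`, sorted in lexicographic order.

outcome vector order: (P0.r0,P1.r0)
|SC outcomes| = 5

P0.r0=0 P1.r0=2
P0.r0=1 P1.r0=0
P0.r0=1 P1.r0=2
P0.r0=2 P1.r0=0
P0.r0=2 P1.r0=2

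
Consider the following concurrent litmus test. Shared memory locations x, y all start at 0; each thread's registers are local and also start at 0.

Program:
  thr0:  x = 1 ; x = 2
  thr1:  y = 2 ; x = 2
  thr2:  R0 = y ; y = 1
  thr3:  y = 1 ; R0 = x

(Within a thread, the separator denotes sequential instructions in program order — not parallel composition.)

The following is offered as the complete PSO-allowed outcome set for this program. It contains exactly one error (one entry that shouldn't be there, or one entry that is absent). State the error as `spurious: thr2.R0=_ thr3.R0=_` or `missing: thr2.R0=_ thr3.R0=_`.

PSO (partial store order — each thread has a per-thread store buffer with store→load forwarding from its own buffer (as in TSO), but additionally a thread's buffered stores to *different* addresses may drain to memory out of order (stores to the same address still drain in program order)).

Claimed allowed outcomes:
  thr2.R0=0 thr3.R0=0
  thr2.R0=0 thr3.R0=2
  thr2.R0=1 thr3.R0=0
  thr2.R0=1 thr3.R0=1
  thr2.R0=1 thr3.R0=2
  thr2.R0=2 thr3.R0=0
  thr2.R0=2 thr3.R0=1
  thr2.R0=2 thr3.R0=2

missing: thr2.R0=0 thr3.R0=1

outcome vector order: (thr2.R0,thr3.R0)
under PSO → <0 0>, <0 1>, <0 2>, <1 0>, <1 1>, <1 2>, <2 0>, <2 1>, <2 2>
PSO∖claimed = {<0 1>}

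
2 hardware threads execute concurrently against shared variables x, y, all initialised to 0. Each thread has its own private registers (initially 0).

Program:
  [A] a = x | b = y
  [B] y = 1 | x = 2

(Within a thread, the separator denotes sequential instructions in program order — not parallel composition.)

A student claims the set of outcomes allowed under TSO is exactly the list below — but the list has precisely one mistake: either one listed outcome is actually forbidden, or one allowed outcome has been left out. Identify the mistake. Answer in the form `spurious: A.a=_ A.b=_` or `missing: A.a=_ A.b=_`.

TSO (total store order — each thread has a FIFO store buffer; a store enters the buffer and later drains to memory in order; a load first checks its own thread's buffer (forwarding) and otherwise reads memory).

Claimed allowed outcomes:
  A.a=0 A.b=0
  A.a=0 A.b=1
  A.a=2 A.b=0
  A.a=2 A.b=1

spurious: A.a=2 A.b=0

outcome vector order: (A.a,A.b)
[TSO] allowed = {<0 0> <0 1> <2 1>}
claimed∖TSO = {<2 0>}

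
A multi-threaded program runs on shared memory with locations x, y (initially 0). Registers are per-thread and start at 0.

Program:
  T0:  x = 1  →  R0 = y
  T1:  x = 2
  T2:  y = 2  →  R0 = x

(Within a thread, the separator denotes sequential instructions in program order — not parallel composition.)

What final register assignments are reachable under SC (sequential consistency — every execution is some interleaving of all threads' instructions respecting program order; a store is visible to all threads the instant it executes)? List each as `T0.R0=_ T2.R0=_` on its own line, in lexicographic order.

T0.R0=0 T2.R0=1
T0.R0=0 T2.R0=2
T0.R0=2 T2.R0=0
T0.R0=2 T2.R0=1
T0.R0=2 T2.R0=2

outcome vector order: (T0.R0,T2.R0)
|SC outcomes| = 5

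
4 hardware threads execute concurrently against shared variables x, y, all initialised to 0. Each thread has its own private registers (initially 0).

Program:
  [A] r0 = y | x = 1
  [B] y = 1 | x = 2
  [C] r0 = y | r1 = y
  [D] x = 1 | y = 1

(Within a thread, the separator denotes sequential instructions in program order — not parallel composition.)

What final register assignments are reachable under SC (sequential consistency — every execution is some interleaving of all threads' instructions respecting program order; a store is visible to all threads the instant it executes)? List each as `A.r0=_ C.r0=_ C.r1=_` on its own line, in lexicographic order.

outcome vector order: (A.r0,C.r0,C.r1)
|SC outcomes| = 6

A.r0=0 C.r0=0 C.r1=0
A.r0=0 C.r0=0 C.r1=1
A.r0=0 C.r0=1 C.r1=1
A.r0=1 C.r0=0 C.r1=0
A.r0=1 C.r0=0 C.r1=1
A.r0=1 C.r0=1 C.r1=1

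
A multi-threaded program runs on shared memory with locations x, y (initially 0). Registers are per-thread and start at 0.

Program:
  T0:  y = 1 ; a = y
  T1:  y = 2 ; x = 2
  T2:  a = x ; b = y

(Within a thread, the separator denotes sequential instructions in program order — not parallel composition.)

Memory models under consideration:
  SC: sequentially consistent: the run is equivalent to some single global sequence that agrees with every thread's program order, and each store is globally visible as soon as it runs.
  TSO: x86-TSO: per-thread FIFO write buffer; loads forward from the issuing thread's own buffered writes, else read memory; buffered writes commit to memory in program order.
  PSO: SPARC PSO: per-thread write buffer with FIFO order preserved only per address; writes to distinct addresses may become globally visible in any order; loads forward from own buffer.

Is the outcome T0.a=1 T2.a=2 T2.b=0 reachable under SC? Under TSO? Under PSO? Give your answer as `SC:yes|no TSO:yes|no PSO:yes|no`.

SC:no TSO:no PSO:yes

outcome vector order: (T0.a,T2.a,T2.b)
SC (9): (1,0,0); (1,0,1); (1,0,2); (1,2,1); (1,2,2); (2,0,0); (2,0,1); (2,0,2); (2,2,2)
TSO (9): (1,0,0); (1,0,1); (1,0,2); (1,2,1); (1,2,2); (2,0,0); (2,0,1); (2,0,2); (2,2,2)
PSO (12): (1,0,0); (1,0,1); (1,0,2); (1,2,0); (1,2,1); (1,2,2); (2,0,0); (2,0,1); (2,0,2); (2,2,0); (2,2,1); (2,2,2)
target (1,2,0) ∈ {PSO}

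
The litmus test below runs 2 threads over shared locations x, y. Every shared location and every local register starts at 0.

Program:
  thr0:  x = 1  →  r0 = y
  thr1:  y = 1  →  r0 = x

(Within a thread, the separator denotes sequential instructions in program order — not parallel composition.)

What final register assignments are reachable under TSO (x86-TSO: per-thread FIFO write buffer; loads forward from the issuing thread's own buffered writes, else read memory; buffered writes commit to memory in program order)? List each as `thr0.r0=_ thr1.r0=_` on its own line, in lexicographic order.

outcome vector order: (thr0.r0,thr1.r0)
|TSO outcomes| = 4

thr0.r0=0 thr1.r0=0
thr0.r0=0 thr1.r0=1
thr0.r0=1 thr1.r0=0
thr0.r0=1 thr1.r0=1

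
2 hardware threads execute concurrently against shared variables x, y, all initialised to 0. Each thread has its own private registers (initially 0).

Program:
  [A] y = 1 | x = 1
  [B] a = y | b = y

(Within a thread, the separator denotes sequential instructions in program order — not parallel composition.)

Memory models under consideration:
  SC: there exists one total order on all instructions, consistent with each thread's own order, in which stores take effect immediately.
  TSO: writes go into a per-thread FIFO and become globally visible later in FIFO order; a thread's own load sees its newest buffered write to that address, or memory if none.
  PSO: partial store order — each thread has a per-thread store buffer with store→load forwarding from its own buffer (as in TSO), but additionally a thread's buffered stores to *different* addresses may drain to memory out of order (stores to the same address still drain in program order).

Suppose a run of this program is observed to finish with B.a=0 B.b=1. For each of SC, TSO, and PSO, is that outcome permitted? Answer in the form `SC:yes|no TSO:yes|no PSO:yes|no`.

SC:yes TSO:yes PSO:yes

outcome vector order: (B.a,B.b)
[SC] allowed = {0/0 0/1 1/1}
[TSO] allowed = {0/0 0/1 1/1}
[PSO] allowed = {0/0 0/1 1/1}
target 0/1 ∈ {SC,TSO,PSO}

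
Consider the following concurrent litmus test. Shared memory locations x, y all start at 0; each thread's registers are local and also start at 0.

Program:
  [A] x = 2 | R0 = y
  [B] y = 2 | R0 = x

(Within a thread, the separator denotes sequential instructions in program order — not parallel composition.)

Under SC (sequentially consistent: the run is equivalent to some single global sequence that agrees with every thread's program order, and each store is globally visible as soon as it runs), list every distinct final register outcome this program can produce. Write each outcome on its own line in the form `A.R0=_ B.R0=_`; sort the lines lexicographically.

A.R0=0 B.R0=2
A.R0=2 B.R0=0
A.R0=2 B.R0=2

outcome vector order: (A.R0,B.R0)
|SC outcomes| = 3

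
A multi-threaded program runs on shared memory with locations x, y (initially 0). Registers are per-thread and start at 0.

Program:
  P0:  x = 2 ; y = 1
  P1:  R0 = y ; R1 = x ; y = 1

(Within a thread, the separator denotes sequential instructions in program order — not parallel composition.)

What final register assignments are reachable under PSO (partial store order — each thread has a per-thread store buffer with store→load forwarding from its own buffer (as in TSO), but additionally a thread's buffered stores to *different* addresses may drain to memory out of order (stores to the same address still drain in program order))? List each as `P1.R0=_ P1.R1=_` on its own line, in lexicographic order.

outcome vector order: (P1.R0,P1.R1)
|PSO outcomes| = 4

P1.R0=0 P1.R1=0
P1.R0=0 P1.R1=2
P1.R0=1 P1.R1=0
P1.R0=1 P1.R1=2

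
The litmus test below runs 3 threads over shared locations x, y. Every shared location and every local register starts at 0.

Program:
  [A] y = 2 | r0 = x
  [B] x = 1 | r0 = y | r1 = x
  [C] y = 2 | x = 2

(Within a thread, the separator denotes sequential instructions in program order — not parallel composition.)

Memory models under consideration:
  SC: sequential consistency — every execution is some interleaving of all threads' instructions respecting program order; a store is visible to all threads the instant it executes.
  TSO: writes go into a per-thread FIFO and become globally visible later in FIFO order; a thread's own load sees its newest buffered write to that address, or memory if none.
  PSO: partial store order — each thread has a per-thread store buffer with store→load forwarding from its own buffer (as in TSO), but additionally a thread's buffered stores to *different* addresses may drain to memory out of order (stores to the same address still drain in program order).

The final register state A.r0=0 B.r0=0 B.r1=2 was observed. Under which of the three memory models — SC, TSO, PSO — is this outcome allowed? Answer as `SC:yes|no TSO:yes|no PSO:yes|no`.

SC:no TSO:yes PSO:yes

outcome vector order: (A.r0,B.r0,B.r1)
under SC → (0,2,1) (0,2,2) (1,0,1) (1,0,2) (1,2,1) (1,2,2) (2,0,1) (2,0,2) (2,2,1) (2,2,2)
under TSO → (0,0,1) (0,0,2) (0,2,1) (0,2,2) (1,0,1) (1,0,2) (1,2,1) (1,2,2) (2,0,1) (2,0,2) (2,2,1) (2,2,2)
under PSO → (0,0,1) (0,0,2) (0,2,1) (0,2,2) (1,0,1) (1,0,2) (1,2,1) (1,2,2) (2,0,1) (2,0,2) (2,2,1) (2,2,2)
target (0,0,2) ∈ {TSO,PSO}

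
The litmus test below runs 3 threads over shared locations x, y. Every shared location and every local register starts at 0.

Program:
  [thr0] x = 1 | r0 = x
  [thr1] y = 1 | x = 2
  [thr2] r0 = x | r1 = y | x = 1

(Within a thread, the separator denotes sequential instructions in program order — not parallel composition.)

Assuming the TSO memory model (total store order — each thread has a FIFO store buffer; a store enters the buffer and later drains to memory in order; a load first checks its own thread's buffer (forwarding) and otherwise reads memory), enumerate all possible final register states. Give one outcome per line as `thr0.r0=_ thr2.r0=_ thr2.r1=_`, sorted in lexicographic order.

thr0.r0=1 thr2.r0=0 thr2.r1=0
thr0.r0=1 thr2.r0=0 thr2.r1=1
thr0.r0=1 thr2.r0=1 thr2.r1=0
thr0.r0=1 thr2.r0=1 thr2.r1=1
thr0.r0=1 thr2.r0=2 thr2.r1=1
thr0.r0=2 thr2.r0=0 thr2.r1=0
thr0.r0=2 thr2.r0=0 thr2.r1=1
thr0.r0=2 thr2.r0=1 thr2.r1=0
thr0.r0=2 thr2.r0=1 thr2.r1=1
thr0.r0=2 thr2.r0=2 thr2.r1=1

outcome vector order: (thr0.r0,thr2.r0,thr2.r1)
|TSO outcomes| = 10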